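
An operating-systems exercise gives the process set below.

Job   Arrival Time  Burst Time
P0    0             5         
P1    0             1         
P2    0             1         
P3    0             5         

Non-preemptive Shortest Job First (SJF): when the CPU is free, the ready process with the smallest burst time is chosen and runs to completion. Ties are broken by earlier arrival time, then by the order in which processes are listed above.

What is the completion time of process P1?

Gantt: | P1 0-1 | P2 1-2 | P0 2-7 | P3 7-12 |
Completion: P0=7  P1=1  P2=2  P3=12

1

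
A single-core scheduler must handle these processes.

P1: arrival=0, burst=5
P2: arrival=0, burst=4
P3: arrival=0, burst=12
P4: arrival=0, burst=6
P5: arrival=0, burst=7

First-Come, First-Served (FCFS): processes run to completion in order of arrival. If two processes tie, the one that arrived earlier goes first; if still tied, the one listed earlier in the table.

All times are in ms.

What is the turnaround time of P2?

9

Gantt: | P1 0-5 | P2 5-9 | P3 9-21 | P4 21-27 | P5 27-34 |
Completion: P1=5  P2=9  P3=21  P4=27  P5=34
Turnaround(P2) = completion − arrival = 9 − 0 = 9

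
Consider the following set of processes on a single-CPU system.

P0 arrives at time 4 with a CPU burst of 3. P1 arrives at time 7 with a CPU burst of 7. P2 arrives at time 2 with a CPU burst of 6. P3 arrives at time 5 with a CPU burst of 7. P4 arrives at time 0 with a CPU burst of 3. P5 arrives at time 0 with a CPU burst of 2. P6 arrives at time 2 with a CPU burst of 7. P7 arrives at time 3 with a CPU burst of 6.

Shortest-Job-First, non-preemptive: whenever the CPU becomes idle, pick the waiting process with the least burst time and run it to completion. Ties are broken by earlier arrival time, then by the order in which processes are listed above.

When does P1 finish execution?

41

Gantt: | P5 0-2 | P4 2-5 | P0 5-8 | P2 8-14 | P7 14-20 | P6 20-27 | P3 27-34 | P1 34-41 |
Completion: P0=8  P1=41  P2=14  P3=34  P4=5  P5=2  P6=27  P7=20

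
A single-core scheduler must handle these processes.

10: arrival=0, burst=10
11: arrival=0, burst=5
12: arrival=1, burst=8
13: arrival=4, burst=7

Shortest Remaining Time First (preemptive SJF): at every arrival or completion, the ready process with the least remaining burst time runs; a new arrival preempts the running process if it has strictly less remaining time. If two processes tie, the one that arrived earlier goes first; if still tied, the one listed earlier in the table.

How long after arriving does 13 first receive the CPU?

1

Timeline: | 11 0-5 | 13 5-12 | 12 12-20 | 10 20-30 |
Completion: 10=30  11=5  12=20  13=12
Turnaround (C−A): 10=30  11=5  12=19  13=8
Response(13) = first start − arrival = 5 − 4 = 1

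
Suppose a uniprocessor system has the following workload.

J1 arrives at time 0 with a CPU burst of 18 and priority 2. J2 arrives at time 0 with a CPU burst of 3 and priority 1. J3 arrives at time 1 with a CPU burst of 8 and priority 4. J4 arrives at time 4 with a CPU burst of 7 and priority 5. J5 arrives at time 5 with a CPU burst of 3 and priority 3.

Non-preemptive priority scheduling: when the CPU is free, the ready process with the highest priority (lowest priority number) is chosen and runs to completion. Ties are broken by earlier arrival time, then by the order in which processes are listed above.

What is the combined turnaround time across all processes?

109

Gantt: | J2 0-3 | J1 3-21 | J5 21-24 | J3 24-32 | J4 32-39 |
Completion: J1=21  J2=3  J3=32  J4=39  J5=24
Turnaround = completion − arrival: J1=21, J2=3, J3=31, J4=35, J5=19
Total turnaround = 21 + 3 + 31 + 35 + 19 = 109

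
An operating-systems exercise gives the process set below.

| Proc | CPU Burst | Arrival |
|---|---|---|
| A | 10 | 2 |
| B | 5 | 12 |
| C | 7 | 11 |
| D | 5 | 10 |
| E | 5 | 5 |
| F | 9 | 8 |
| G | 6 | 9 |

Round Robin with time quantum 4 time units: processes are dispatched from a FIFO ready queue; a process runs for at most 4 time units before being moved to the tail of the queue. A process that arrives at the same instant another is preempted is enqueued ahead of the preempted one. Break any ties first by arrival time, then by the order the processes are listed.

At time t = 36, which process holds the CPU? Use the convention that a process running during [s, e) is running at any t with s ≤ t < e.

Timeline: | idle 0-2 | A 2-6 | E 6-10 | A 10-14 | F 14-18 | G 18-22 | D 22-26 | E 26-27 | C 27-31 | B 31-35 | A 35-37 | F 37-41 | G 41-43 | D 43-44 | C 44-47 | B 47-48 | F 48-49 |
Completion: A=37  B=48  C=47  D=44  E=27  F=49  G=43

A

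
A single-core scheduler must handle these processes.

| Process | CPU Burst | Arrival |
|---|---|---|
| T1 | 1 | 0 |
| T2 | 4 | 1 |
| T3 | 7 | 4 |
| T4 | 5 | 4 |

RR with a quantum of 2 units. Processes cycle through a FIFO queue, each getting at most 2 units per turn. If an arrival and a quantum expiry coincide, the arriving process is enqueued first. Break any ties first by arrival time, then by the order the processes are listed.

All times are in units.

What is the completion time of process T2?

Timeline: | T1 0-1 | T2 1-5 | T3 5-7 | T4 7-9 | T3 9-11 | T4 11-13 | T3 13-15 | T4 15-16 | T3 16-17 |
Completion: T1=1  T2=5  T3=17  T4=16
Turnaround (C−A): T1=1  T2=4  T3=13  T4=12

5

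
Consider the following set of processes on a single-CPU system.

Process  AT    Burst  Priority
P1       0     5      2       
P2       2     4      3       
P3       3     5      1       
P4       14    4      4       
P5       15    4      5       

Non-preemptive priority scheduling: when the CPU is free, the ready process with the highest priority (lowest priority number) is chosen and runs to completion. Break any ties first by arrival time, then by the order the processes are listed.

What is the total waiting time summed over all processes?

Gantt: | P1 0-5 | P3 5-10 | P2 10-14 | P4 14-18 | P5 18-22 |
Completion: P1=5  P2=14  P3=10  P4=18  P5=22
Turnaround (C−A): P1=5  P2=12  P3=7  P4=4  P5=7
Waiting = turnaround − burst: P1=0, P2=8, P3=2, P4=0, P5=3
Total waiting = 0 + 8 + 2 + 0 + 3 = 13

13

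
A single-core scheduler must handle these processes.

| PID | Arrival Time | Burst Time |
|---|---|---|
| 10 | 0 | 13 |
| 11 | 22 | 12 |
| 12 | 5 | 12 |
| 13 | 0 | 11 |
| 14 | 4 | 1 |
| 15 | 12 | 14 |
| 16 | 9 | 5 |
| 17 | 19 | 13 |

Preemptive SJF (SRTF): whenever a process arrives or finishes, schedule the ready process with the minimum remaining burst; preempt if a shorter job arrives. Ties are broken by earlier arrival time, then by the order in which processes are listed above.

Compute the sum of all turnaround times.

Timeline: | 13 0-4 | 14 4-5 | 13 5-12 | 16 12-17 | 12 17-29 | 11 29-41 | 10 41-54 | 17 54-67 | 15 67-81 |
Completion: 10=54  11=41  12=29  13=12  14=5  15=81  16=17  17=67
Turnaround = completion − arrival: 10=54, 11=19, 12=24, 13=12, 14=1, 15=69, 16=8, 17=48
Total turnaround = 54 + 19 + 24 + 12 + 1 + 69 + 8 + 48 = 235

235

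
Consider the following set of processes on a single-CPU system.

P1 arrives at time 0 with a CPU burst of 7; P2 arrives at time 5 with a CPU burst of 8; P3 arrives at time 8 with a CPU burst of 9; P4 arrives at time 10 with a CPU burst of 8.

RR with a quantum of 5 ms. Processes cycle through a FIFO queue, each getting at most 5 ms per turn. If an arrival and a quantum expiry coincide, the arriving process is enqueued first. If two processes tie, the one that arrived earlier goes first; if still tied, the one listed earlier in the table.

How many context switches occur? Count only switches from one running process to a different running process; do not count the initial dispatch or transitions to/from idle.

7

Timeline: | P1 0-5 | P2 5-10 | P1 10-12 | P3 12-17 | P4 17-22 | P2 22-25 | P3 25-29 | P4 29-32 |
Completion: P1=12  P2=25  P3=29  P4=32
Turnaround (C−A): P1=12  P2=20  P3=21  P4=22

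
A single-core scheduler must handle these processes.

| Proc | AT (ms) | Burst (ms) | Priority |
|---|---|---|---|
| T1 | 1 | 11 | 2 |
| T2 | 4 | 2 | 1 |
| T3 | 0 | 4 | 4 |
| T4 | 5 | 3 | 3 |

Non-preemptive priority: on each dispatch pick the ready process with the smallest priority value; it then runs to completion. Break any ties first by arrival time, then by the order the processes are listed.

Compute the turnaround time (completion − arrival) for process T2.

Gantt: | T3 0-4 | T2 4-6 | T1 6-17 | T4 17-20 |
Completion: T1=17  T2=6  T3=4  T4=20
Turnaround (C−A): T1=16  T2=2  T3=4  T4=15
Turnaround(T2) = completion − arrival = 6 − 4 = 2

2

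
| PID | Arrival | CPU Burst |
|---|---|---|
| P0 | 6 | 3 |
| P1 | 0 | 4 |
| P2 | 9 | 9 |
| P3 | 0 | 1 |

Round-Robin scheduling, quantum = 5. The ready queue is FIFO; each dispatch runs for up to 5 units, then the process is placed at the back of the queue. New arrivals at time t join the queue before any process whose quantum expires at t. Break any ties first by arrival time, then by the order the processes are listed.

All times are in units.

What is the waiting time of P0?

Schedule: | P1 0-4 | P3 4-5 | idle 5-6 | P0 6-9 | P2 9-18 |
Completion: P0=9  P1=4  P2=18  P3=5
Waiting(P0) = turnaround − burst = 3 − 3 = 0

0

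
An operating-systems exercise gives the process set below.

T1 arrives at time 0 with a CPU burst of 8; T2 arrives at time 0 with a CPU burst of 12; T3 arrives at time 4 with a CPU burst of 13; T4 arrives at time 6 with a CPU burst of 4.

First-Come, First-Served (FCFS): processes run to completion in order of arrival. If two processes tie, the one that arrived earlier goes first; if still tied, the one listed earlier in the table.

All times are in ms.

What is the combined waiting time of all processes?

51

Schedule: | T1 0-8 | T2 8-20 | T3 20-33 | T4 33-37 |
Completion: T1=8  T2=20  T3=33  T4=37
Waiting = turnaround − burst: T1=0, T2=8, T3=16, T4=27
Total waiting = 0 + 8 + 16 + 27 = 51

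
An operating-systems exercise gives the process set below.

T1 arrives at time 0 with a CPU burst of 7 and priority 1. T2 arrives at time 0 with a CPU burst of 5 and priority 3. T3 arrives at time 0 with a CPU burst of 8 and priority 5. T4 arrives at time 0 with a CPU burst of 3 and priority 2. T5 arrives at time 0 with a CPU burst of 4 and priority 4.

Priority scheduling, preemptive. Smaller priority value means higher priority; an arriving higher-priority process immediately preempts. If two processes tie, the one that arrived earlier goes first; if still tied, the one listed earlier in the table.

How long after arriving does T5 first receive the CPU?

Schedule: | T1 0-7 | T4 7-10 | T2 10-15 | T5 15-19 | T3 19-27 |
Completion: T1=7  T2=15  T3=27  T4=10  T5=19
Turnaround (C−A): T1=7  T2=15  T3=27  T4=10  T5=19
Response(T5) = first start − arrival = 15 − 0 = 15

15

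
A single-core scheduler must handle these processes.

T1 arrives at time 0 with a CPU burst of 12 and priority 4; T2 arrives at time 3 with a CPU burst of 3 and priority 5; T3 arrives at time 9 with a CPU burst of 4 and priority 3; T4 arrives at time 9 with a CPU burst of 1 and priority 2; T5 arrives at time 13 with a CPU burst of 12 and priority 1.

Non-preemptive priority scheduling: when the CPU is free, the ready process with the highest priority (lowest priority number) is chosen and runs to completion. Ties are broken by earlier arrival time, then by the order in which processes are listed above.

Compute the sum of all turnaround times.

Schedule: | T1 0-12 | T4 12-13 | T5 13-25 | T3 25-29 | T2 29-32 |
Completion: T1=12  T2=32  T3=29  T4=13  T5=25
Turnaround = completion − arrival: T1=12, T2=29, T3=20, T4=4, T5=12
Total turnaround = 12 + 29 + 20 + 4 + 12 = 77

77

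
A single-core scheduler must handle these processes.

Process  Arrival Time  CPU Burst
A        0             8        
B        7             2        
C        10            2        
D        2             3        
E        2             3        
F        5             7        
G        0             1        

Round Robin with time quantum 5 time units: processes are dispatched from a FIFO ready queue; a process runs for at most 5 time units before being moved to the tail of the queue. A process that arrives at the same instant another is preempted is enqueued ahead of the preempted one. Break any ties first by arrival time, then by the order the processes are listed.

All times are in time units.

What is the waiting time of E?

7

Schedule: | A 0-5 | G 5-6 | D 6-9 | E 9-12 | F 12-17 | A 17-20 | B 20-22 | C 22-24 | F 24-26 |
Completion: A=20  B=22  C=24  D=9  E=12  F=26  G=6
Turnaround (C−A): A=20  B=15  C=14  D=7  E=10  F=21  G=6
Waiting(E) = turnaround − burst = 10 − 3 = 7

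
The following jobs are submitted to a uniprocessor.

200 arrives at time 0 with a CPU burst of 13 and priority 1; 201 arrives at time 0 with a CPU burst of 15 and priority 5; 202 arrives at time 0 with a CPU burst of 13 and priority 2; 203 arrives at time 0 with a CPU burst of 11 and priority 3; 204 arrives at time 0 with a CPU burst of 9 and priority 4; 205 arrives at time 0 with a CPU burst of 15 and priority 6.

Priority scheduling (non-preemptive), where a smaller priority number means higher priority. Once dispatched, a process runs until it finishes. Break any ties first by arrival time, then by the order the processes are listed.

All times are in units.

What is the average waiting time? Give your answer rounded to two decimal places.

30.50

Gantt: | 200 0-13 | 202 13-26 | 203 26-37 | 204 37-46 | 201 46-61 | 205 61-76 |
Completion: 200=13  201=61  202=26  203=37  204=46  205=76
Turnaround (C−A): 200=13  201=61  202=26  203=37  204=46  205=76
Waiting times: 200=0, 201=46, 202=13, 203=26, 204=37, 205=61
Average waiting = (0+46+13+26+37+61) / 6 = 183/6 = 30.50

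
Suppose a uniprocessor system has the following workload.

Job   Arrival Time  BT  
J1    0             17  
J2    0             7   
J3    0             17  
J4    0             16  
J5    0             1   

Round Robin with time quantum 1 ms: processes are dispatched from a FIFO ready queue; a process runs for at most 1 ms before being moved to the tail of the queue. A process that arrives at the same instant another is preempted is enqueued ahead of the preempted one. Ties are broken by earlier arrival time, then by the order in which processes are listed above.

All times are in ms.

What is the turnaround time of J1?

Timeline: | J1 0-1 | J2 1-2 | J3 2-3 | J4 3-4 | J5 4-5 | J1 5-6 | J2 6-7 | J3 7-8 | J4 8-9 | J1 9-10 | J2 10-11 | J3 11-12 | J4 12-13 | J1 13-14 | J2 14-15 | J3 15-16 | J4 16-17 | J1 17-18 | J2 18-19 | J3 19-20 | J4 20-21 | J1 21-22 | J2 22-23 | J3 23-24 | J4 24-25 | J1 25-26 | J2 26-27 | J3 27-28 | J4 28-29 | J1 29-30 | J3 30-31 | J4 31-32 | J1 32-33 | J3 33-34 | J4 34-35 | J1 35-36 | J3 36-37 | J4 37-38 | J1 38-39 | J3 39-40 | J4 40-41 | J1 41-42 | J3 42-43 | J4 43-44 | J1 44-45 | J3 45-46 | J4 46-47 | J1 47-48 | J3 48-49 | J4 49-50 | J1 50-51 | J3 51-52 | J4 52-53 | J1 53-54 | J3 54-55 | J4 55-56 | J1 56-57 | J3 57-58 |
Completion: J1=57  J2=27  J3=58  J4=56  J5=5
Turnaround (C−A): J1=57  J2=27  J3=58  J4=56  J5=5
Turnaround(J1) = completion − arrival = 57 − 0 = 57

57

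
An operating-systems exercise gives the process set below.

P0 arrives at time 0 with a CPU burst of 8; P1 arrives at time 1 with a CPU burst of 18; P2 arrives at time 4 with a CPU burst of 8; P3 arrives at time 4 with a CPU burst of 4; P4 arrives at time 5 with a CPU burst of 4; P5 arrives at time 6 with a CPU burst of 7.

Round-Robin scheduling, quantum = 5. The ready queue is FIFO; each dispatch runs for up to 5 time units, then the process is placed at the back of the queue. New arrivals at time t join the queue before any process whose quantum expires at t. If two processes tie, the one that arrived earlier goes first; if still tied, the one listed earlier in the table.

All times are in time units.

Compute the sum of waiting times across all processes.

Schedule: | P0 0-5 | P1 5-10 | P2 10-15 | P3 15-19 | P4 19-23 | P0 23-26 | P5 26-31 | P1 31-36 | P2 36-39 | P5 39-41 | P1 41-49 |
Completion: P0=26  P1=49  P2=39  P3=19  P4=23  P5=41
Waiting = turnaround − burst: P0=18, P1=30, P2=27, P3=11, P4=14, P5=28
Total waiting = 18 + 30 + 27 + 11 + 14 + 28 = 128

128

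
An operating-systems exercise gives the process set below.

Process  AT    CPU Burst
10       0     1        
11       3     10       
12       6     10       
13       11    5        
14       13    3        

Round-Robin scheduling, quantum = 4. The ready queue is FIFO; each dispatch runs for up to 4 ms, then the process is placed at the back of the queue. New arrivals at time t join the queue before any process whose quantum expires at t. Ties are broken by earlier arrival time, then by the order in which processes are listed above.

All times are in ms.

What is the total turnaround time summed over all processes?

82

Schedule: | 10 0-1 | idle 1-3 | 11 3-7 | 12 7-11 | 11 11-15 | 13 15-19 | 12 19-23 | 14 23-26 | 11 26-28 | 13 28-29 | 12 29-31 |
Completion: 10=1  11=28  12=31  13=29  14=26
Turnaround (C−A): 10=1  11=25  12=25  13=18  14=13
Turnaround = completion − arrival: 10=1, 11=25, 12=25, 13=18, 14=13
Total turnaround = 1 + 25 + 25 + 18 + 13 = 82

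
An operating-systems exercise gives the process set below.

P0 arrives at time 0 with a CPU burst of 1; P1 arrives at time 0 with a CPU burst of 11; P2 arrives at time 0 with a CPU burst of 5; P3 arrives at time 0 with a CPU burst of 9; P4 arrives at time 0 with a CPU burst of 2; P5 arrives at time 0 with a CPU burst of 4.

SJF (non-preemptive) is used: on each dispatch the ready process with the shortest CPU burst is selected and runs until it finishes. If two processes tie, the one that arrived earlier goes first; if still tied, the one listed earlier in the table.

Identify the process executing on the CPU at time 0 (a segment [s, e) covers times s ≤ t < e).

P0

Schedule: | P0 0-1 | P4 1-3 | P5 3-7 | P2 7-12 | P3 12-21 | P1 21-32 |
Completion: P0=1  P1=32  P2=12  P3=21  P4=3  P5=7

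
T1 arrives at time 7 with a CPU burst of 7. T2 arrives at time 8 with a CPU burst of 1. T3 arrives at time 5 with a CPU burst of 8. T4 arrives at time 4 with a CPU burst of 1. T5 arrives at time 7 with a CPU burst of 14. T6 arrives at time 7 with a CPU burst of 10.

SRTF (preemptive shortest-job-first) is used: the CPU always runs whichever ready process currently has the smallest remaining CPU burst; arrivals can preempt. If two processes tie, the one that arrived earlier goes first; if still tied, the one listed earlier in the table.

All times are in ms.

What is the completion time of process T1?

21

Schedule: | idle 0-4 | T4 4-5 | T3 5-8 | T2 8-9 | T3 9-14 | T1 14-21 | T6 21-31 | T5 31-45 |
Completion: T1=21  T2=9  T3=14  T4=5  T5=45  T6=31
Turnaround (C−A): T1=14  T2=1  T3=9  T4=1  T5=38  T6=24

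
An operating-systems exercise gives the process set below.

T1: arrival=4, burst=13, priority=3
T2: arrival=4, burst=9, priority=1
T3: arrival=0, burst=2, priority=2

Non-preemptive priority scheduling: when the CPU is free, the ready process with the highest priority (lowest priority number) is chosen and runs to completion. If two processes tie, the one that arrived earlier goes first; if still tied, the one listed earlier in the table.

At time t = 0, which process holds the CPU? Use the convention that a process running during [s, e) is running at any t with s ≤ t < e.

Schedule: | T3 0-2 | idle 2-4 | T2 4-13 | T1 13-26 |
Completion: T1=26  T2=13  T3=2

T3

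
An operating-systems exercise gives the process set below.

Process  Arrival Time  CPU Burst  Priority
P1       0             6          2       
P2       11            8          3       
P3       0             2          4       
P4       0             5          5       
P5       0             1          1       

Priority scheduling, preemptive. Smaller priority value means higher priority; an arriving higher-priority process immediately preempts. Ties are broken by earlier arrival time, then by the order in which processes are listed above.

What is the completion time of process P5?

1

Timeline: | P5 0-1 | P1 1-7 | P3 7-9 | P4 9-11 | P2 11-19 | P4 19-22 |
Completion: P1=7  P2=19  P3=9  P4=22  P5=1
Turnaround (C−A): P1=7  P2=8  P3=9  P4=22  P5=1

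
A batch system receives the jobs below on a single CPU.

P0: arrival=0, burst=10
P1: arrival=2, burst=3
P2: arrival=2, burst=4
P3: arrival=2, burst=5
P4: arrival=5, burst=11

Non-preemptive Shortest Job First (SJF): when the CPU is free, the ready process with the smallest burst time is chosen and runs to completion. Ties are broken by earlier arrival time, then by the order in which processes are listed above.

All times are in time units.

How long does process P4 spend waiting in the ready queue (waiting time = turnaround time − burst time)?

17

Schedule: | P0 0-10 | P1 10-13 | P2 13-17 | P3 17-22 | P4 22-33 |
Completion: P0=10  P1=13  P2=17  P3=22  P4=33
Turnaround (C−A): P0=10  P1=11  P2=15  P3=20  P4=28
Waiting(P4) = turnaround − burst = 28 − 11 = 17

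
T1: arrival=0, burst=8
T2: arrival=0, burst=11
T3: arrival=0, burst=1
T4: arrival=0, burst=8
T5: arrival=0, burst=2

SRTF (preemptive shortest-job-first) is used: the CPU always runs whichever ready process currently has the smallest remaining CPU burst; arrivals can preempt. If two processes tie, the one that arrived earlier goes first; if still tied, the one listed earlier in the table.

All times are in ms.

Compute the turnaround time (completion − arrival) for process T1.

Timeline: | T3 0-1 | T5 1-3 | T1 3-11 | T4 11-19 | T2 19-30 |
Completion: T1=11  T2=30  T3=1  T4=19  T5=3
Turnaround(T1) = completion − arrival = 11 − 0 = 11

11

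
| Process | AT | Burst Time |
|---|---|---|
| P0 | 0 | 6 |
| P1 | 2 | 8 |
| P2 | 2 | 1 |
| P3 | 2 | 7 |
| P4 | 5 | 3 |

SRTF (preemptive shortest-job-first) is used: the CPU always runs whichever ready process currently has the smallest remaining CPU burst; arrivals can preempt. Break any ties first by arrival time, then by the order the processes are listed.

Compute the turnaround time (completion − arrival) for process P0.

7

Gantt: | P0 0-2 | P2 2-3 | P0 3-7 | P4 7-10 | P3 10-17 | P1 17-25 |
Completion: P0=7  P1=25  P2=3  P3=17  P4=10
Turnaround(P0) = completion − arrival = 7 − 0 = 7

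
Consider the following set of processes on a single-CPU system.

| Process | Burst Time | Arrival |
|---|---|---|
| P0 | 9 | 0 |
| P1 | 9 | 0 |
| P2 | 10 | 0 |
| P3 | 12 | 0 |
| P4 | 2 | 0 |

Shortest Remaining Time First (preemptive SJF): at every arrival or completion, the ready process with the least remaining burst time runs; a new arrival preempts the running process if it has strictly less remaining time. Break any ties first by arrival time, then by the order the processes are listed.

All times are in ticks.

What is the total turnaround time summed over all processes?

Schedule: | P4 0-2 | P0 2-11 | P1 11-20 | P2 20-30 | P3 30-42 |
Completion: P0=11  P1=20  P2=30  P3=42  P4=2
Turnaround (C−A): P0=11  P1=20  P2=30  P3=42  P4=2
Turnaround = completion − arrival: P0=11, P1=20, P2=30, P3=42, P4=2
Total turnaround = 11 + 20 + 30 + 42 + 2 = 105

105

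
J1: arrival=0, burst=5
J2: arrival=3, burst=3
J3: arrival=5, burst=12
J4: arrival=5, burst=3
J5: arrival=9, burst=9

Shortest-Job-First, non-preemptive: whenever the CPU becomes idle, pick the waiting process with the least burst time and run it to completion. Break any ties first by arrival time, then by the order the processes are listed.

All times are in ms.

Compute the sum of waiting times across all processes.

Gantt: | J1 0-5 | J2 5-8 | J4 8-11 | J5 11-20 | J3 20-32 |
Completion: J1=5  J2=8  J3=32  J4=11  J5=20
Waiting = turnaround − burst: J1=0, J2=2, J3=15, J4=3, J5=2
Total waiting = 0 + 2 + 15 + 3 + 2 = 22

22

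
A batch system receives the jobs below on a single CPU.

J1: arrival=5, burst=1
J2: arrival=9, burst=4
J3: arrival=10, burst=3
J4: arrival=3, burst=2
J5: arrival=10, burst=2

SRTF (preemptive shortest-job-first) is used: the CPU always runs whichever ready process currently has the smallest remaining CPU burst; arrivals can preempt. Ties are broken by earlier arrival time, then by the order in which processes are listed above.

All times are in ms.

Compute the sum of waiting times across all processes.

Schedule: | idle 0-3 | J4 3-5 | J1 5-6 | idle 6-9 | J2 9-10 | J5 10-12 | J2 12-15 | J3 15-18 |
Completion: J1=6  J2=15  J3=18  J4=5  J5=12
Waiting = turnaround − burst: J1=0, J2=2, J3=5, J4=0, J5=0
Total waiting = 0 + 2 + 5 + 0 + 0 = 7

7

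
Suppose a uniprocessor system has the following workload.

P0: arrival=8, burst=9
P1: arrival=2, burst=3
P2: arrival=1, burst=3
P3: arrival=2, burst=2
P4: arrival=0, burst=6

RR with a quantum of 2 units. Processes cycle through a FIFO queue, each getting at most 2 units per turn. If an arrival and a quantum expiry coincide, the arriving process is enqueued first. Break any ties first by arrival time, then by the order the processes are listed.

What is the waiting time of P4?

Timeline: | P4 0-2 | P2 2-4 | P1 4-6 | P3 6-8 | P4 8-10 | P2 10-11 | P1 11-12 | P0 12-14 | P4 14-16 | P0 16-23 |
Completion: P0=23  P1=12  P2=11  P3=8  P4=16
Turnaround (C−A): P0=15  P1=10  P2=10  P3=6  P4=16
Waiting(P4) = turnaround − burst = 16 − 6 = 10

10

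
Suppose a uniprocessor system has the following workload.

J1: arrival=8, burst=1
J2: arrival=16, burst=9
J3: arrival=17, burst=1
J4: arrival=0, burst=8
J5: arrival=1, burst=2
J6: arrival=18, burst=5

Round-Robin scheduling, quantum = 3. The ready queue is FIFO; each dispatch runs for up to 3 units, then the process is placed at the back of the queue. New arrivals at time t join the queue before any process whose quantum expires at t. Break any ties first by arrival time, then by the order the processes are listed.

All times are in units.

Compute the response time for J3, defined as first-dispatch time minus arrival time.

Schedule: | J4 0-3 | J5 3-5 | J4 5-8 | J1 8-9 | J4 9-11 | idle 11-16 | J2 16-19 | J3 19-20 | J6 20-23 | J2 23-26 | J6 26-28 | J2 28-31 |
Completion: J1=9  J2=31  J3=20  J4=11  J5=5  J6=28
Turnaround (C−A): J1=1  J2=15  J3=3  J4=11  J5=4  J6=10
Response(J3) = first start − arrival = 19 − 17 = 2

2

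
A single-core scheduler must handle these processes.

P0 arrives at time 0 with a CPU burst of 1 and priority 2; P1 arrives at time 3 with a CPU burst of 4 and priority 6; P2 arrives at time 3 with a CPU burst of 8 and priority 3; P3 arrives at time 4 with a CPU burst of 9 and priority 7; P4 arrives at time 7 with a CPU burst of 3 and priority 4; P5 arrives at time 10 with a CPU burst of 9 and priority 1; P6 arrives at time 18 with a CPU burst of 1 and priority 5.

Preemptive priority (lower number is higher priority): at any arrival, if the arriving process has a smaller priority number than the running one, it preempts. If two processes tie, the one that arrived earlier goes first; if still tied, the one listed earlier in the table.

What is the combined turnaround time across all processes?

107

Timeline: | P0 0-1 | idle 1-3 | P2 3-10 | P5 10-19 | P2 19-20 | P4 20-23 | P6 23-24 | P1 24-28 | P3 28-37 |
Completion: P0=1  P1=28  P2=20  P3=37  P4=23  P5=19  P6=24
Turnaround = completion − arrival: P0=1, P1=25, P2=17, P3=33, P4=16, P5=9, P6=6
Total turnaround = 1 + 25 + 17 + 33 + 16 + 9 + 6 = 107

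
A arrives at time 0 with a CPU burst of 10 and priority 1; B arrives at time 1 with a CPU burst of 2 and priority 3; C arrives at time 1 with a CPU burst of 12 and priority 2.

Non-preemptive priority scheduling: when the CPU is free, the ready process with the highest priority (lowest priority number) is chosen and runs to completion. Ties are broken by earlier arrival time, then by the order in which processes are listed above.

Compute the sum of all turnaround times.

Gantt: | A 0-10 | C 10-22 | B 22-24 |
Completion: A=10  B=24  C=22
Turnaround = completion − arrival: A=10, B=23, C=21
Total turnaround = 10 + 23 + 21 = 54

54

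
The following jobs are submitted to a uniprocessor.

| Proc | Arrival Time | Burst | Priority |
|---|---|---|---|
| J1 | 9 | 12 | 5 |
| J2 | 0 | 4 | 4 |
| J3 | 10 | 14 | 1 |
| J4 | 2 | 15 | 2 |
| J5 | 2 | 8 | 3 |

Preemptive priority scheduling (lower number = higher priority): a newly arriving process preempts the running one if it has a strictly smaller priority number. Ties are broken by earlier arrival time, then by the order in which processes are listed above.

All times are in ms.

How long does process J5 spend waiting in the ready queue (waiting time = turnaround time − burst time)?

29

Gantt: | J2 0-2 | J4 2-10 | J3 10-24 | J4 24-31 | J5 31-39 | J2 39-41 | J1 41-53 |
Completion: J1=53  J2=41  J3=24  J4=31  J5=39
Turnaround (C−A): J1=44  J2=41  J3=14  J4=29  J5=37
Waiting(J5) = turnaround − burst = 37 − 8 = 29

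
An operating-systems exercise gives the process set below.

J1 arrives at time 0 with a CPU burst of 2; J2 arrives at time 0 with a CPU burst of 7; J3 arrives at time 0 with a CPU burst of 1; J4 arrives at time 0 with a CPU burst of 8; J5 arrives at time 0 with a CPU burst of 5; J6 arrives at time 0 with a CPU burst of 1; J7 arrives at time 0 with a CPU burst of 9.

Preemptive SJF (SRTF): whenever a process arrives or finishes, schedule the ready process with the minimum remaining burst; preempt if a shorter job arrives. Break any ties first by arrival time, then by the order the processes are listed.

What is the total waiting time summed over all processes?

56

Timeline: | J3 0-1 | J6 1-2 | J1 2-4 | J5 4-9 | J2 9-16 | J4 16-24 | J7 24-33 |
Completion: J1=4  J2=16  J3=1  J4=24  J5=9  J6=2  J7=33
Turnaround (C−A): J1=4  J2=16  J3=1  J4=24  J5=9  J6=2  J7=33
Waiting = turnaround − burst: J1=2, J2=9, J3=0, J4=16, J5=4, J6=1, J7=24
Total waiting = 2 + 9 + 0 + 16 + 4 + 1 + 24 = 56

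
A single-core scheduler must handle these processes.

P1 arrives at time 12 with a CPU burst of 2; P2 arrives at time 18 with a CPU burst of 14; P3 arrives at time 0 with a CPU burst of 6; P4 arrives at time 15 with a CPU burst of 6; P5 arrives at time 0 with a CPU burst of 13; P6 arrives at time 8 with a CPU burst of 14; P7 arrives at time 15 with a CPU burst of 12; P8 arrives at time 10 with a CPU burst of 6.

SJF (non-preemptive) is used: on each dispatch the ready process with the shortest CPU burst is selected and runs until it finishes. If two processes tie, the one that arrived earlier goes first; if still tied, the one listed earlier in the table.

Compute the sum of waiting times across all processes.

132

Gantt: | P3 0-6 | P5 6-19 | P1 19-21 | P8 21-27 | P4 27-33 | P7 33-45 | P6 45-59 | P2 59-73 |
Completion: P1=21  P2=73  P3=6  P4=33  P5=19  P6=59  P7=45  P8=27
Turnaround (C−A): P1=9  P2=55  P3=6  P4=18  P5=19  P6=51  P7=30  P8=17
Waiting = turnaround − burst: P1=7, P2=41, P3=0, P4=12, P5=6, P6=37, P7=18, P8=11
Total waiting = 7 + 41 + 0 + 12 + 6 + 37 + 18 + 11 = 132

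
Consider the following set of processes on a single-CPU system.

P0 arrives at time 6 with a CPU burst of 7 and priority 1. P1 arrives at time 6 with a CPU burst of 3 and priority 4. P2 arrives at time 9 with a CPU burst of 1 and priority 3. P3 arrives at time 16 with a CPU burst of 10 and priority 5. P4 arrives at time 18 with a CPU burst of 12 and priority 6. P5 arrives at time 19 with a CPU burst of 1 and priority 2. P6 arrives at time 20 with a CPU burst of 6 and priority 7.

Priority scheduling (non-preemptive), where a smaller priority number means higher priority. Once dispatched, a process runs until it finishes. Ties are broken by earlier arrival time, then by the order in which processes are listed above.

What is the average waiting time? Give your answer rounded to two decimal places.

7.29

Gantt: | idle 0-6 | P0 6-13 | P2 13-14 | P1 14-17 | P3 17-27 | P5 27-28 | P4 28-40 | P6 40-46 |
Completion: P0=13  P1=17  P2=14  P3=27  P4=40  P5=28  P6=46
Waiting times: P0=0, P1=8, P2=4, P3=1, P4=10, P5=8, P6=20
Average waiting = (0+8+4+1+10+8+20) / 7 = 51/7 = 7.29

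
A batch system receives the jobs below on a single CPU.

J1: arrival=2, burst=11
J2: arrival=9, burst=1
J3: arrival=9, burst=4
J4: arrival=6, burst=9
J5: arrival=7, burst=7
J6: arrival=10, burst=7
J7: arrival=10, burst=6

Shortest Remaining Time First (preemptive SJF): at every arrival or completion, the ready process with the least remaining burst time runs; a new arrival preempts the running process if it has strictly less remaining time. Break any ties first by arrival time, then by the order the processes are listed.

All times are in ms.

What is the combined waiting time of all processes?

84

Gantt: | idle 0-2 | J1 2-9 | J2 9-10 | J1 10-14 | J3 14-18 | J7 18-24 | J5 24-31 | J6 31-38 | J4 38-47 |
Completion: J1=14  J2=10  J3=18  J4=47  J5=31  J6=38  J7=24
Turnaround (C−A): J1=12  J2=1  J3=9  J4=41  J5=24  J6=28  J7=14
Waiting = turnaround − burst: J1=1, J2=0, J3=5, J4=32, J5=17, J6=21, J7=8
Total waiting = 1 + 0 + 5 + 32 + 17 + 21 + 8 = 84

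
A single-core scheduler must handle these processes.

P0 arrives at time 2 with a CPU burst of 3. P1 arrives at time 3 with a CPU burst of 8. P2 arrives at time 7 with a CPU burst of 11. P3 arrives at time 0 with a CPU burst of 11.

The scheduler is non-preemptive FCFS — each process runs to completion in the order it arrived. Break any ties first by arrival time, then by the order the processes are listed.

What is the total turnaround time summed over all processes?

Timeline: | P3 0-11 | P0 11-14 | P1 14-22 | P2 22-33 |
Completion: P0=14  P1=22  P2=33  P3=11
Turnaround = completion − arrival: P0=12, P1=19, P2=26, P3=11
Total turnaround = 12 + 19 + 26 + 11 = 68

68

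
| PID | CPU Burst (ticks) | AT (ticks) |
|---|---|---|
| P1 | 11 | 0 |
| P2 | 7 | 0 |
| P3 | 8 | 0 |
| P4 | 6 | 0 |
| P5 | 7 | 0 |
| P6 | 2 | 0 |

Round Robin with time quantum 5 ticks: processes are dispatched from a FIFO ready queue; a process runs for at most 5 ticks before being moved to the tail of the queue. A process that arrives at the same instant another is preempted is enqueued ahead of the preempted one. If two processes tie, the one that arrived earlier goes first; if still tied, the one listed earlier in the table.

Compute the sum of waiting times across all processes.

176

Schedule: | P1 0-5 | P2 5-10 | P3 10-15 | P4 15-20 | P5 20-25 | P6 25-27 | P1 27-32 | P2 32-34 | P3 34-37 | P4 37-38 | P5 38-40 | P1 40-41 |
Completion: P1=41  P2=34  P3=37  P4=38  P5=40  P6=27
Turnaround (C−A): P1=41  P2=34  P3=37  P4=38  P5=40  P6=27
Waiting = turnaround − burst: P1=30, P2=27, P3=29, P4=32, P5=33, P6=25
Total waiting = 30 + 27 + 29 + 32 + 33 + 25 = 176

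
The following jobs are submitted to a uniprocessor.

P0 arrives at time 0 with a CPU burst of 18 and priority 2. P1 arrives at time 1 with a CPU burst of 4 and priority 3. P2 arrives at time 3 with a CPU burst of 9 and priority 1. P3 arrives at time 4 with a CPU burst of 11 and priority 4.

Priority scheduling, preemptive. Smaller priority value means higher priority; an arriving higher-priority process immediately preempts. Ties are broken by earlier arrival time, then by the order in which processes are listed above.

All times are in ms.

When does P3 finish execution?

Timeline: | P0 0-3 | P2 3-12 | P0 12-27 | P1 27-31 | P3 31-42 |
Completion: P0=27  P1=31  P2=12  P3=42
Turnaround (C−A): P0=27  P1=30  P2=9  P3=38

42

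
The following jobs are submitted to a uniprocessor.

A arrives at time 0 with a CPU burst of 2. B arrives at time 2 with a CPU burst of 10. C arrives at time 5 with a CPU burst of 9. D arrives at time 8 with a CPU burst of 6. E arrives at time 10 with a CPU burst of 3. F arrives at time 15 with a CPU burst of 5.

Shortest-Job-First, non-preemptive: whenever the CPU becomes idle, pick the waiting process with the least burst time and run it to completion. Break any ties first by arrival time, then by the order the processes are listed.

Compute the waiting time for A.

Gantt: | A 0-2 | B 2-12 | E 12-15 | F 15-20 | D 20-26 | C 26-35 |
Completion: A=2  B=12  C=35  D=26  E=15  F=20
Turnaround (C−A): A=2  B=10  C=30  D=18  E=5  F=5
Waiting(A) = turnaround − burst = 2 − 2 = 0

0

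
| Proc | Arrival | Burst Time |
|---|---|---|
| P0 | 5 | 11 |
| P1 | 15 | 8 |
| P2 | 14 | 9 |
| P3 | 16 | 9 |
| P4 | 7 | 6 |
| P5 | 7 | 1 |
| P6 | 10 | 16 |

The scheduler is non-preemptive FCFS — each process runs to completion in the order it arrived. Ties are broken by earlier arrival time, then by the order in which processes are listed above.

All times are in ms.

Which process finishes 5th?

Schedule: | idle 0-5 | P0 5-16 | P4 16-22 | P5 22-23 | P6 23-39 | P2 39-48 | P1 48-56 | P3 56-65 |
Completion: P0=16  P1=56  P2=48  P3=65  P4=22  P5=23  P6=39
Turnaround (C−A): P0=11  P1=41  P2=34  P3=49  P4=15  P5=16  P6=29
Finish order: P0 → P4 → P5 → P6 → P2 → P1 → P3

P2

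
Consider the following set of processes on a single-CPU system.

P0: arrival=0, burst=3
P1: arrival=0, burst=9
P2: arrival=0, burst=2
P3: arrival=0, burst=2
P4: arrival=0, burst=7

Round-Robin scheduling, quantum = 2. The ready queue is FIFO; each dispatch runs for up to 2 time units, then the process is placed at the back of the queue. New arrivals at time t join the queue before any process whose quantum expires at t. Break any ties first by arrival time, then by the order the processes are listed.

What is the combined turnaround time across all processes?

Gantt: | P0 0-2 | P1 2-4 | P2 4-6 | P3 6-8 | P4 8-10 | P0 10-11 | P1 11-13 | P4 13-15 | P1 15-17 | P4 17-19 | P1 19-21 | P4 21-22 | P1 22-23 |
Completion: P0=11  P1=23  P2=6  P3=8  P4=22
Turnaround (C−A): P0=11  P1=23  P2=6  P3=8  P4=22
Turnaround = completion − arrival: P0=11, P1=23, P2=6, P3=8, P4=22
Total turnaround = 11 + 23 + 6 + 8 + 22 = 70

70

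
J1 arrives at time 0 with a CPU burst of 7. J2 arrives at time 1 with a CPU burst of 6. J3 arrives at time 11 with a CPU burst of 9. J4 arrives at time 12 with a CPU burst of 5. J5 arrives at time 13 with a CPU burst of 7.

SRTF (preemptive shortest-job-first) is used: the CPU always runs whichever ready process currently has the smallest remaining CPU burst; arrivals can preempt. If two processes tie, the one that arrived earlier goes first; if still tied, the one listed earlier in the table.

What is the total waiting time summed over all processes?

Timeline: | J1 0-7 | J2 7-13 | J4 13-18 | J5 18-25 | J3 25-34 |
Completion: J1=7  J2=13  J3=34  J4=18  J5=25
Turnaround (C−A): J1=7  J2=12  J3=23  J4=6  J5=12
Waiting = turnaround − burst: J1=0, J2=6, J3=14, J4=1, J5=5
Total waiting = 0 + 6 + 14 + 1 + 5 = 26

26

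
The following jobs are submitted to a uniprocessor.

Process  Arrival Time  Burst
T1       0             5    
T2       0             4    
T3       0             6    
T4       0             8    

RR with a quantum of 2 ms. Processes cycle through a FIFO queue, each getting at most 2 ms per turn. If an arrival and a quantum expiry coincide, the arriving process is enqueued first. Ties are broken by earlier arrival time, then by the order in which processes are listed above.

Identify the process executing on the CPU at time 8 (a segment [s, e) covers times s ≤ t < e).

Gantt: | T1 0-2 | T2 2-4 | T3 4-6 | T4 6-8 | T1 8-10 | T2 10-12 | T3 12-14 | T4 14-16 | T1 16-17 | T3 17-19 | T4 19-23 |
Completion: T1=17  T2=12  T3=19  T4=23

T1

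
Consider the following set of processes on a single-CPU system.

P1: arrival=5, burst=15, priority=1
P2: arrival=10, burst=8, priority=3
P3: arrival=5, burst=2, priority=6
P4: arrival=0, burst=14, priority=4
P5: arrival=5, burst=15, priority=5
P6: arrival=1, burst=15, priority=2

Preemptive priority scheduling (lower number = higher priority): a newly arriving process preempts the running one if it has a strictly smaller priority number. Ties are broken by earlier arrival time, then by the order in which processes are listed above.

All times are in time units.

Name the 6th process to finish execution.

P3

Timeline: | P4 0-1 | P6 1-5 | P1 5-20 | P6 20-31 | P2 31-39 | P4 39-52 | P5 52-67 | P3 67-69 |
Completion: P1=20  P2=39  P3=69  P4=52  P5=67  P6=31
Turnaround (C−A): P1=15  P2=29  P3=64  P4=52  P5=62  P6=30
Finish order: P1 → P6 → P2 → P4 → P5 → P3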